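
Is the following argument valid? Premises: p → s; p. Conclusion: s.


This matches the form of modus ponens: the conclusion follows in every model of the premises.

Valid.


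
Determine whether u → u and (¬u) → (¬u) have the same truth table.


Compare truth tables:
u | φ | ψ
---------
F | T | T
T | T | T
The columns φ and ψ agree on every row.

Yes, they are logically equivalent.


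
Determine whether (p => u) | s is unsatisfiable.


Truth table over {p, s, u}:
p | s | u | φ
-------------
False | False | False | True
True | False | False | False
False | True | False | True
True | True | False | True
False | False | True | True
True | False | True | True
False | True | True | True
True | True | True | True
Satisfying assignment at row 1: p=False, s=False, u=False gives True.

No, it is not a contradiction.


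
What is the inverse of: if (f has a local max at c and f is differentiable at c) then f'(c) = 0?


The inverse of (P → Q) is (¬P → ¬Q). It is equivalent to the converse, not to the original.
Here P = '(f has a local max at c and f is differentiable at c)' and Q = 'f'(c) = 0'.

If not ((f has a local max at c and f is differentiable at c)), then not (f'(c) = 0).


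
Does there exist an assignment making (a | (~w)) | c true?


Search for a satisfying assignment over {a, c, w}.
Try a=False, c=False, w=False: the formula evaluates to True.
A satisfying assignment exists.

Satisfiable.


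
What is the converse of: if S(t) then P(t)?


The converse of (P → Q) is (Q → P). It is not in general equivalent to the original.
Here P = 'S(t)' and Q = 'P(t)'.

If P(t), then S(t).


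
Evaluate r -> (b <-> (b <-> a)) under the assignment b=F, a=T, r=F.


Substitute b=F, a=T, r=F:
b <-> a = F <-> T = F
b <-> (b <-> a) = F <-> F = T
r -> (b <-> (b <-> a)) = F -> T = T

T


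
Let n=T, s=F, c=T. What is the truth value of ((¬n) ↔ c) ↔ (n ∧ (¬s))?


Substitute n=T, s=F, c=T:
¬n = F
(¬n) ↔ c = F ↔ T = F
¬s = T
n ∧ (¬s) = T ∧ T = T
((¬n) ↔ c) ↔ (n ∧ (¬s)) = F ↔ T = F

F


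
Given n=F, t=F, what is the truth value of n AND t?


Conjunction is true only when both operands are true.
Substitute: n=F, t=F.
F AND F evaluates to F.

F


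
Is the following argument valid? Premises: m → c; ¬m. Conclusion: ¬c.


This is denying the antecedent (fallacy). There exist truth assignments where the premises are all true but the conclusion is false.

Invalid.


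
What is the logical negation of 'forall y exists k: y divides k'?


Negation flips each quantifier (∀↔∃) and negates the inner predicate.
¬(forall y exists k: φ) = exists y forall k: ¬φ.

exists y forall k: ~(y divides k)


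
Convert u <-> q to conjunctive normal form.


Step 1: Rewrite u ↔ q as (u → q) ∧ (q → u).
Step 2: Rewrite each implication as a disjunction.

((NOT u) OR q) AND ((NOT q) OR u)


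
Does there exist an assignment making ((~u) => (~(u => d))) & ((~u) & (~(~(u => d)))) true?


Check all 4 assignments over {d, u}:
d | u | φ
---------
False | False | False
True | False | False
False | True | False
True | True | False
No assignment makes the formula true.

Unsatisfiable.


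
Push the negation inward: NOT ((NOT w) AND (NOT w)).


De Morgan: the negation of a conjunction is the disjunction of the negations.
Distribute NOT across AND, flipping it to OR, and negate each literal.

w OR w


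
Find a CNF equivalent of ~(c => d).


Step 1: Rewrite c → d as ¬c ∨ d.
Step 2: Negate: ¬(¬c ∨ d) = c ∧ ¬d (De Morgan + double negation).

c & (~d)


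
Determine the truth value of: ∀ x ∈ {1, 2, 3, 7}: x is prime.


Evaluate the predicate on each element: 1:F, 2:T, 3:T, 7:T.
Counterexample x = 1 fails the predicate.

F


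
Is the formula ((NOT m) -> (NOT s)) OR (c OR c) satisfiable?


Search for a satisfying assignment over {c, m, s}.
Try c=F, m=F, s=F: the formula evaluates to T.
A satisfying assignment exists.

Satisfiable.


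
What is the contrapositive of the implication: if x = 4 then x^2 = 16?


The contrapositive of (P → Q) is (¬Q → ¬P); it is logically equivalent to the original.
Here P = 'x = 4' and Q = 'x^2 = 16'.

If not (x^2 = 16), then not (x = 4).


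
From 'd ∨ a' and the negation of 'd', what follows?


Disjunctive syllogism: from (P ∨ Q) and ¬P, infer Q.
One disjunct, 'd', is ruled out; the other must hold.

a


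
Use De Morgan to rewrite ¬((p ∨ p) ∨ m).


De Morgan: the negation of a disjunction is the conjunction of the negations.
Distribute ¬ across ∨, flipping it to ∧, and negate each literal.

((¬p) ∧ (¬p)) ∧ (¬m)


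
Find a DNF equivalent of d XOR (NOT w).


Step 1: d ⊕ (¬w) is true exactly when they disagree: (d ∧ ¬(¬w)) ∨ (¬d ∧ (¬w)).
Step 2: Eliminate any double negations (¬¬X = X).

(d AND w) OR ((NOT d) AND (NOT w))


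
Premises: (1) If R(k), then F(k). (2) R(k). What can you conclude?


Modus ponens: from (P → Q) and P, infer Q.
P = 'R(k)' is asserted, and P → Q holds, so Q follows.

F(k).


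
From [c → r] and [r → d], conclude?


Hypothetical syllogism: from (P → Q) and (Q → R), infer (P → R).
Chain the two implications through the shared middle term 'r'.

c → d


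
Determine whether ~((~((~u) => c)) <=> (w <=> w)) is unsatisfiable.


Truth table over {c, u, w}:
c | u | w | φ
-------------
False | False | False | False
True | False | False | True
False | True | False | True
True | True | False | True
False | False | True | False
True | False | True | True
False | True | True | True
True | True | True | True
Satisfying assignment at row 2: c=True, u=False, w=False gives True.

No, it is not a contradiction.


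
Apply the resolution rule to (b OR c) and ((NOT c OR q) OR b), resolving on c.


The clauses contain complementary literals c and NOTc.
Resolution eliminates this pair and disjoins the remaining literals (merging duplicates).

(b OR q)


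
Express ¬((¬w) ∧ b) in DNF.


Step 1: Apply De Morgan: ¬((¬w) ∧ b) = ¬(¬w) ∨ ¬b.
Step 2: Eliminate any double negations (¬¬X = X).

w ∨ (¬b)


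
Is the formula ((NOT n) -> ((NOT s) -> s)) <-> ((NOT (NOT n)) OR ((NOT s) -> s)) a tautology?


Build the truth table over {n, s}:
n | s | φ
---------
F | F | T
T | F | T
F | T | T
T | T | T
Every row evaluates to true.

Yes, it is a tautology.


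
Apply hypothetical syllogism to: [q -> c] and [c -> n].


Hypothetical syllogism: from (P → Q) and (Q → R), infer (P → R).
Chain the two implications through the shared middle term 'c'.

q -> n


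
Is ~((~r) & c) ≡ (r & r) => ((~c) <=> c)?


Compare truth tables:
c | r | φ | ψ
-------------
False | False | True | True
True | False | False | True
False | True | True | False
True | True | True | False
They differ at row 2 (c=True, r=False): φ=False but ψ=True.

No, they are not logically equivalent.


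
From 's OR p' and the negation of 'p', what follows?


Disjunctive syllogism: from (P ∨ Q) and ¬P, infer Q.
One disjunct, 'p', is ruled out; the other must hold.

s


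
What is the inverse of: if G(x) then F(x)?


The inverse of (P → Q) is (¬P → ¬Q). It is equivalent to the converse, not to the original.
Here P = 'G(x)' and Q = 'F(x)'.

If not (G(x)), then not (F(x)).


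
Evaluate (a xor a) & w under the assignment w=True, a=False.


Substitute w=True, a=False:
a xor a = False xor False = False
(a xor a) & w = False & True = False

False


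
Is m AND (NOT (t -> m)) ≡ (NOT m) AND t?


Compare truth tables:
m | t | φ | ψ
-------------
F | F | F | F
T | F | F | F
F | T | F | T
T | T | F | F
They differ at row 3 (m=F, t=T): φ=F but ψ=T.

No, they are not logically equivalent.


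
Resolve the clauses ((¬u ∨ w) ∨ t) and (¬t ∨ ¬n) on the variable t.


The clauses contain complementary literals t and ¬t.
Resolution eliminates this pair and disjoins the remaining literals (merging duplicates).

((¬u ∨ w) ∨ ¬n)


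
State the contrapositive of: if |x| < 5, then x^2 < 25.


The contrapositive of (P → Q) is (¬Q → ¬P); it is logically equivalent to the original.
Here P = '|x| < 5' and Q = 'x^2 < 25'.

If not (x^2 < 25), then not (|x| < 5).


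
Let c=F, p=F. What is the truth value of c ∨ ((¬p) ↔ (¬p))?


Substitute c=F, p=F:
¬p = T
¬p = T
(¬p) ↔ (¬p) = T ↔ T = T
c ∨ ((¬p) ↔ (¬p)) = F ∨ T = T

T


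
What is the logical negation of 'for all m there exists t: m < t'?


Negation flips each quantifier (∀↔∃) and negates the inner predicate.
¬(for all m there exists t: φ) = there exists m for all t: ¬φ.

there exists m for all t: NOT(m < t)


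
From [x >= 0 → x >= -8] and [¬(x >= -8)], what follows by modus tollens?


Modus tollens: from (P → Q) and ¬Q, infer ¬P.
Q = 'x >= -8' is denied; since P → Q, P must also fail.

Not (x >= 0).


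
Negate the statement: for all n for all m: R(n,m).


Negation flips each quantifier (∀↔∃) and negates the inner predicate.
¬(for all n for all m: φ) = there exists n there exists m: ¬φ.

there exists n there exists m: NOT(R(n,m))


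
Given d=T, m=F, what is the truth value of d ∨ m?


Disjunction is false only when both operands are false.
Substitute: d=T, m=F.
T ∨ F evaluates to T.

T


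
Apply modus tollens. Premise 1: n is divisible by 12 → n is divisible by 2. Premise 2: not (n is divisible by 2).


Modus tollens: from (P → Q) and ¬Q, infer ¬P.
Q = 'n is divisible by 2' is denied; since P → Q, P must also fail.

Not (n is divisible by 12).


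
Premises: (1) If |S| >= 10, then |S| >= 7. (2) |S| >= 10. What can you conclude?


Modus ponens: from (P → Q) and P, infer Q.
P = '|S| >= 10' is asserted, and P → Q holds, so Q follows.

|S| >= 7.


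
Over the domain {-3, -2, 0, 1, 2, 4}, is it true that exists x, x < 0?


Evaluate the predicate on each element: -3:True, -2:True, 0:False, 1:False, 2:False, 4:False.
Witness x = -3 satisfies the predicate.

True


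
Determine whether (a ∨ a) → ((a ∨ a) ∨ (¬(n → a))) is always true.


Build the truth table over {a, n}:
a | n | φ
---------
F | F | T
T | F | T
F | T | T
T | T | T
Every row evaluates to true.

Yes, it is a tautology.


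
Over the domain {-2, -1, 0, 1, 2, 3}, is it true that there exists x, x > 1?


Evaluate the predicate on each element: -2:F, -1:F, 0:F, 1:F, 2:T, 3:T.
Witness x = 2 satisfies the predicate.

T


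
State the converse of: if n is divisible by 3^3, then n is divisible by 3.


The converse of (P → Q) is (Q → P). It is not in general equivalent to the original.
Here P = 'n is divisible by 3^3' and Q = 'n is divisible by 3'.

If n is divisible by 3, then n is divisible by 3^3.


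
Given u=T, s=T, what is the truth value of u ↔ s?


Biconditional is true when both operands have the same truth value.
Substitute: u=T, s=T.
T ↔ T evaluates to T.

T


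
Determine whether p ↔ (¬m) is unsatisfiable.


Truth table over {m, p}:
m | p | φ
---------
F | F | F
T | F | T
F | T | T
T | T | F
Satisfying assignment at row 2: m=T, p=F gives T.

No, it is not a contradiction.


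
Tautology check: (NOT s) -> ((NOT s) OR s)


Build the truth table over {s}:
s | φ
-----
F | T
T | T
Every row evaluates to true.

Yes, it is a tautology.


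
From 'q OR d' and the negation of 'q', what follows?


Disjunctive syllogism: from (P ∨ Q) and ¬P, infer Q.
One disjunct, 'q', is ruled out; the other must hold.

d


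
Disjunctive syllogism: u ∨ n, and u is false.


Disjunctive syllogism: from (P ∨ Q) and ¬P, infer Q.
One disjunct, 'u', is ruled out; the other must hold.

n


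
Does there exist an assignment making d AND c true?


Search for a satisfying assignment over {c, d}.
Try c=T, d=T: the formula evaluates to T.
A satisfying assignment exists.

Satisfiable.


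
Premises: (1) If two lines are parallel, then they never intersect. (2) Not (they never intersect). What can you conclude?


Modus tollens: from (P → Q) and ¬Q, infer ¬P.
Q = 'they never intersect' is denied; since P → Q, P must also fail.

Not (two lines are parallel).


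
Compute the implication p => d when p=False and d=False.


Implication is false only when antecedent is true and consequent is false.
Substitute: p=False, d=False.
False => False evaluates to True.

True


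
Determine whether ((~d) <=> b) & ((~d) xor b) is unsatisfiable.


Truth table over {b, d}:
b | d | φ
---------
False | False | False
True | False | False
False | True | False
True | True | False
Every row is false.

Yes, it is a contradiction.


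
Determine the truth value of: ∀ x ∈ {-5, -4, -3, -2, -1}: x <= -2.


Evaluate the predicate on each element: -5:T, -4:T, -3:T, -2:T, -1:F.
Counterexample x = -1 fails the predicate.

F


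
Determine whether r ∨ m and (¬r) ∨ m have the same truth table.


Compare truth tables:
m | r | φ | ψ
-------------
F | F | F | T
T | F | T | T
F | T | T | F
T | T | T | T
They differ at row 1 (m=F, r=F): φ=F but ψ=T.

No, they are not logically equivalent.


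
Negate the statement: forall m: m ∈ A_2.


¬(forall x: φ) = exists x: ¬φ, and ¬(exists x: φ) = forall x: ¬φ.
Apply to the universal statement.

exists m: ~(m ∈ A_2)


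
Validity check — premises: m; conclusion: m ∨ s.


This matches the form of disjunction introduction: the conclusion follows in every model of the premises.

Valid.


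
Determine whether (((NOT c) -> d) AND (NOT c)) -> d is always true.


Build the truth table over {c, d}:
c | d | φ
---------
F | F | T
T | F | T
F | T | T
T | T | T
Every row evaluates to true.

Yes, it is a tautology.


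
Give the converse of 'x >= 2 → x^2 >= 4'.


The converse of (P → Q) is (Q → P). It is not in general equivalent to the original.
Here P = 'x >= 2' and Q = 'x^2 >= 4'.

If x^2 >= 4, then x >= 2.


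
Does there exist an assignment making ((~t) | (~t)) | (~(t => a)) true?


Search for a satisfying assignment over {a, t}.
Try a=False, t=False: the formula evaluates to True.
A satisfying assignment exists.

Satisfiable.


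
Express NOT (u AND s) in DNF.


Step 1: Apply De Morgan: ¬(u ∧ s) = ¬u ∨ ¬s.

(NOT u) OR (NOT s)


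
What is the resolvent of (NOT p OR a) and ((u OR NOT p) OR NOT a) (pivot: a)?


The clauses contain complementary literals a and NOTa.
Resolution eliminates this pair and disjoins the remaining literals (merging duplicates).

(NOT p OR u)


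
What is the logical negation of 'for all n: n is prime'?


¬(for all x: φ) = there exists x: ¬φ, and ¬(there exists x: φ) = for all x: ¬φ.
Apply to the universal statement.

there exists n: NOT(n is prime)


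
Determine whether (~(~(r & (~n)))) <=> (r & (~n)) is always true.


Build the truth table over {n, r}:
n | r | φ
---------
False | False | True
True | False | True
False | True | True
True | True | True
Every row evaluates to true.

Yes, it is a tautology.


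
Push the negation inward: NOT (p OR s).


De Morgan: the negation of a disjunction is the conjunction of the negations.
Distribute NOT across OR, flipping it to AND, and negate each literal.

(NOT p) AND (NOT s)


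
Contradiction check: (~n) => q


Truth table over {n, q}:
n | q | φ
---------
False | False | False
True | False | True
False | True | True
True | True | True
Satisfying assignment at row 2: n=True, q=False gives True.

No, it is not a contradiction.


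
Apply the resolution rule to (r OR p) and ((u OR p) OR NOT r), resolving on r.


The clauses contain complementary literals r and NOTr.
Resolution eliminates this pair and disjoins the remaining literals (merging duplicates).

(p OR u)


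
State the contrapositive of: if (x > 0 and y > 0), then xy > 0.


The contrapositive of (P → Q) is (¬Q → ¬P); it is logically equivalent to the original.
Here P = '(x > 0 and y > 0)' and Q = 'xy > 0'.

If not (xy > 0), then not ((x > 0 and y > 0)).


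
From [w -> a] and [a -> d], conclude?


Hypothetical syllogism: from (P → Q) and (Q → R), infer (P → R).
Chain the two implications through the shared middle term 'a'.

w -> d


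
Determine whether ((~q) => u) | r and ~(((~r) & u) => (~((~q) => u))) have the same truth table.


Compare truth tables:
q | r | u | φ | ψ
-----------------
False | False | False | False | False
True | False | False | True | False
False | True | False | True | False
True | True | False | True | False
False | False | True | True | True
True | False | True | True | True
False | True | True | True | False
True | True | True | True | False
They differ at row 2 (q=True, r=False, u=False): φ=True but ψ=False.

No, they are not logically equivalent.


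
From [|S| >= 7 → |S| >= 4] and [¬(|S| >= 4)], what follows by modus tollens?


Modus tollens: from (P → Q) and ¬Q, infer ¬P.
Q = '|S| >= 4' is denied; since P → Q, P must also fail.

Not (|S| >= 7).


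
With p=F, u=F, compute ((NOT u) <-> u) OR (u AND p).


Substitute p=F, u=F:
NOT u = T
(NOT u) <-> u = T <-> F = F
u AND p = F AND F = F
((NOT u) <-> u) OR (u AND p) = F OR F = F

F


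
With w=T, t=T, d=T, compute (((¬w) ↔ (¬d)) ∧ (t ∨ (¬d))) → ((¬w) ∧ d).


Substitute w=T, t=T, d=T:
¬w = F
¬d = F
(¬w) ↔ (¬d) = F ↔ F = T
¬d = F
t ∨ (¬d) = T ∨ F = T
((¬w) ↔ (¬d)) ∧ (t ∨ (¬d)) = T ∧ T = T
¬w = F
(¬w) ∧ d = F ∧ T = F
(((¬w) ↔ (¬d)) ∧ (t ∨ (¬d))) → ((¬w) ∧ d) = T → F = F

F


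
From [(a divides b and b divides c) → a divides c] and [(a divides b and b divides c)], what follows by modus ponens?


Modus ponens: from (P → Q) and P, infer Q.
P = '(a divides b and b divides c)' is asserted, and P → Q holds, so Q follows.

a divides c.


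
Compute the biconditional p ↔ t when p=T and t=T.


Biconditional is true when both operands have the same truth value.
Substitute: p=T, t=T.
T ↔ T evaluates to T.

T


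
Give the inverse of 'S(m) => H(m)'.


The inverse of (P → Q) is (¬P → ¬Q). It is equivalent to the converse, not to the original.
Here P = 'S(m)' and Q = 'H(m)'.

If not (S(m)), then not (H(m)).


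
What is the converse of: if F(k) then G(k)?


The converse of (P → Q) is (Q → P). It is not in general equivalent to the original.
Here P = 'F(k)' and Q = 'G(k)'.

If G(k), then F(k).


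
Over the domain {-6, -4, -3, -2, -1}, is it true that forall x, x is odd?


Evaluate the predicate on each element: -6:False, -4:False, -3:True, -2:False, -1:True.
Counterexample x = -6 fails the predicate.

False


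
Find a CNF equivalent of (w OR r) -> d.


Step 1: Rewrite as ¬(w ∨ r) ∨ d = (¬w ∧ ¬r) ∨ d.
Step 2: Distribute ∨ over ∧.

((NOT w) OR d) AND ((NOT r) OR d)


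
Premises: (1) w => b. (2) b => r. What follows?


Hypothetical syllogism: from (P → Q) and (Q → R), infer (P → R).
Chain the two implications through the shared middle term 'b'.

w => r


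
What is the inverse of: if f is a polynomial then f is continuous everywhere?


The inverse of (P → Q) is (¬P → ¬Q). It is equivalent to the converse, not to the original.
Here P = 'f is a polynomial' and Q = 'f is continuous everywhere'.

If not (f is a polynomial), then not (f is continuous everywhere).


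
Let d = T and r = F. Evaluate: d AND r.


Conjunction is true only when both operands are true.
Substitute: d=T, r=F.
T AND F evaluates to F.

F


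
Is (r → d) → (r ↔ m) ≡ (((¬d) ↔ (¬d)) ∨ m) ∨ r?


Compare truth tables:
d | m | r | φ | ψ
-----------------
F | F | F | T | T
T | F | F | T | T
F | T | F | F | T
T | T | F | F | T
F | F | T | T | T
T | F | T | F | T
F | T | T | T | T
T | T | T | T | T
They differ at row 3 (d=F, m=T, r=F): φ=F but ψ=T.

No, they are not logically equivalent.


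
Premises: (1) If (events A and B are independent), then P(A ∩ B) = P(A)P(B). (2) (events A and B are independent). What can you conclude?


Modus ponens: from (P → Q) and P, infer Q.
P = '(events A and B are independent)' is asserted, and P → Q holds, so Q follows.

P(A ∩ B) = P(A)P(B).


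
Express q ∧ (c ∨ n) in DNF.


Step 1: Distribute ∧ over ∨: q ∧ (c ∨ n) = (q ∧ c) ∨ (q ∧ n).

(q ∧ c) ∨ (q ∧ n)


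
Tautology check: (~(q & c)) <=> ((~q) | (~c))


Build the truth table over {c, q}:
c | q | φ
---------
False | False | True
True | False | True
False | True | True
True | True | True
Every row evaluates to true.

Yes, it is a tautology.


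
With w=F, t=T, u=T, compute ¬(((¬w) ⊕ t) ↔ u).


Substitute w=F, t=T, u=T:
¬w = T
(¬w) ⊕ t = T ⊕ T = F
((¬w) ⊕ t) ↔ u = F ↔ T = F
¬(((¬w) ⊕ t) ↔ u) = T

T


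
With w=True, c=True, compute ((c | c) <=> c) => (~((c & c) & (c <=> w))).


Substitute w=True, c=True:
c | c = True | True = True
(c | c) <=> c = True <=> True = True
c & c = True & True = True
c <=> w = True <=> True = True
(c & c) & (c <=> w) = True & True = True
~((c & c) & (c <=> w)) = False
((c | c) <=> c) => (~((c & c) & (c <=> w))) = True => False = False

False


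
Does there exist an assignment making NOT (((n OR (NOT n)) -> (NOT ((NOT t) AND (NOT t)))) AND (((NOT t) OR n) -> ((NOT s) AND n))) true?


Search for a satisfying assignment over {n, s, t}.
Try n=F, s=F, t=F: the formula evaluates to T.
A satisfying assignment exists.

Satisfiable.


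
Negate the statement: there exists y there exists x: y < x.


Negation flips each quantifier (∀↔∃) and negates the inner predicate.
¬(there exists y there exists x: φ) = for all y for all x: ¬φ.

for all y for all x: NOT(y < x)


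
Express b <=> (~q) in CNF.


Step 1: Rewrite b ↔ (¬q) as (b → (¬q)) ∧ ((¬q) → b).
Step 2: Rewrite each implication as a disjunction.
Step 3: Eliminate any double negations (¬¬X = X).

((~b) | (~q)) & (q | b)


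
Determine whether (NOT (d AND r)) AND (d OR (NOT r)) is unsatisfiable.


Truth table over {d, r}:
d | r | φ
---------
F | F | T
T | F | T
F | T | F
T | T | F
Satisfying assignment at row 1: d=F, r=F gives T.

No, it is not a contradiction.


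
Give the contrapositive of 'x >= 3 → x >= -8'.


The contrapositive of (P → Q) is (¬Q → ¬P); it is logically equivalent to the original.
Here P = 'x >= 3' and Q = 'x >= -8'.

If not (x >= -8), then not (x >= 3).


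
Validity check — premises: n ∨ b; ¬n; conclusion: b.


This matches the form of disjunctive syllogism: the conclusion follows in every model of the premises.

Valid.


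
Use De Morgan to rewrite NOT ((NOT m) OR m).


De Morgan: the negation of a disjunction is the conjunction of the negations.
Distribute NOT across OR, flipping it to AND, and negate each literal.

m AND (NOT m)


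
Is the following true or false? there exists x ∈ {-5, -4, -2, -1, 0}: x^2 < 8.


Evaluate the predicate on each element: -5:F, -4:F, -2:T, -1:T, 0:T.
Witness x = -2 satisfies the predicate.

T


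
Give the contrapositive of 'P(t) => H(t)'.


The contrapositive of (P → Q) is (¬Q → ¬P); it is logically equivalent to the original.
Here P = 'P(t)' and Q = 'H(t)'.

If not (H(t)), then not (P(t)).


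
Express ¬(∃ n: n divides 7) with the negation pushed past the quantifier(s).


¬(∀ x: φ) = ∃ x: ¬φ, and ¬(∃ x: φ) = ∀ x: ¬φ.
Apply to the existential statement.

∀ n: ¬(n divides 7)


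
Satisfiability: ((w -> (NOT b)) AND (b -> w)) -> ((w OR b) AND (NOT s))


Search for a satisfying assignment over {b, s, w}.
Try b=T, s=F, w=F: the formula evaluates to T.
A satisfying assignment exists.

Satisfiable.


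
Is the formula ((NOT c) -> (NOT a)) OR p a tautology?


Build the truth table over {a, c, p}:
a | c | p | φ
-------------
F | F | F | T
T | F | F | F
F | T | F | T
T | T | F | T
F | F | T | T
T | F | T | T
F | T | T | T
T | T | T | T
Counterexample at row 2: with a=T, c=F, p=F, the formula is F.

No, it is not a tautology.


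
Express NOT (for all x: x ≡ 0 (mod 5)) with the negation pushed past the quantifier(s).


¬(for all x: φ) = there exists x: ¬φ, and ¬(there exists x: φ) = for all x: ¬φ.
Apply to the universal statement.

there exists x: NOT(x ≡ 0 (mod 5))


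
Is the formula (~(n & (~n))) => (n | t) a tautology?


Build the truth table over {n, t}:
n | t | φ
---------
False | False | False
True | False | True
False | True | True
True | True | True
Counterexample at row 1: with n=False, t=False, the formula is False.

No, it is not a tautology.


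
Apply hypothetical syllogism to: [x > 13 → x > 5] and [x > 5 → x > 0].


Hypothetical syllogism: from (P → Q) and (Q → R), infer (P → R).
Chain the two implications through the shared middle term 'x > 5'.

x > 13 → x > 0


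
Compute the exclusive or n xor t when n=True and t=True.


Exclusive or is true when exactly one operand is true.
Substitute: n=True, t=True.
True xor True evaluates to False.

False


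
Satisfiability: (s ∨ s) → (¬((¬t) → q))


Search for a satisfying assignment over {q, s, t}.
Try q=F, s=F, t=F: the formula evaluates to T.
A satisfying assignment exists.

Satisfiable.


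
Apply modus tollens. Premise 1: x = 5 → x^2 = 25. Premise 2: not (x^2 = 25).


Modus tollens: from (P → Q) and ¬Q, infer ¬P.
Q = 'x^2 = 25' is denied; since P → Q, P must also fail.

Not (x = 5).


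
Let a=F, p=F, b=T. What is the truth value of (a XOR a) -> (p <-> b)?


Substitute a=F, p=F, b=T:
a XOR a = F XOR F = F
p <-> b = F <-> T = F
(a XOR a) -> (p <-> b) = F -> F = T

T


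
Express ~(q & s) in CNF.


Step 1: Apply De Morgan: ¬(q ∧ s) = ¬q ∨ ¬s.

(~q) | (~s)


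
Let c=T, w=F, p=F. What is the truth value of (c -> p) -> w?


Substitute c=T, w=F, p=F:
c -> p = T -> F = F
(c -> p) -> w = F -> F = T

T


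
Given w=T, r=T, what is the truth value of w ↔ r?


Biconditional is true when both operands have the same truth value.
Substitute: w=T, r=T.
T ↔ T evaluates to T.

T


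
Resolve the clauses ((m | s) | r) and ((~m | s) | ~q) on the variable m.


The clauses contain complementary literals m and ~m.
Resolution eliminates this pair and disjoins the remaining literals (merging duplicates).

((r | s) | ~q)


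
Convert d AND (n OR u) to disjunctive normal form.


Step 1: Distribute ∧ over ∨: d ∧ (n ∨ u) = (d ∧ n) ∨ (d ∧ u).

(d AND n) OR (d AND u)


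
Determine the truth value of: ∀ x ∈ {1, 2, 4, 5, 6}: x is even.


Evaluate the predicate on each element: 1:F, 2:T, 4:T, 5:F, 6:T.
Counterexample x = 1 fails the predicate.

F


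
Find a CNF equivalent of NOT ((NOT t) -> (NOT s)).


Step 1: Rewrite (¬t) → (¬s) as ¬(¬t) ∨ (¬s).
Step 2: Negate: ¬(¬(¬t) ∨ (¬s)) = (¬t) ∧ ¬(¬s) (De Morgan + double negation).
Step 3: Eliminate any double negations (¬¬X = X).

(NOT t) AND s


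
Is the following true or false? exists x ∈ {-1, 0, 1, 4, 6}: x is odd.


Evaluate the predicate on each element: -1:True, 0:False, 1:True, 4:False, 6:False.
Witness x = -1 satisfies the predicate.

True


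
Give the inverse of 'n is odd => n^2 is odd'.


The inverse of (P → Q) is (¬P → ¬Q). It is equivalent to the converse, not to the original.
Here P = 'n is odd' and Q = 'n^2 is odd'.

If not (n is odd), then not (n^2 is odd).


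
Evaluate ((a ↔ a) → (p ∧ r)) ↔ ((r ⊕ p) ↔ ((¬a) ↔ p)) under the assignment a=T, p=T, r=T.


Substitute a=T, p=T, r=T:
a ↔ a = T ↔ T = T
p ∧ r = T ∧ T = T
(a ↔ a) → (p ∧ r) = T → T = T
r ⊕ p = T ⊕ T = F
¬a = F
(¬a) ↔ p = F ↔ T = F
(r ⊕ p) ↔ ((¬a) ↔ p) = F ↔ F = T
((a ↔ a) → (p ∧ r)) ↔ ((r ⊕ p) ↔ ((¬a) ↔ p)) = T ↔ T = T

T


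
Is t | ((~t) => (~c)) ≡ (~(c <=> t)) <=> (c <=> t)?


Compare truth tables:
c | t | φ | ψ
-------------
False | False | True | False
True | False | False | False
False | True | True | False
True | True | True | False
They differ at row 1 (c=False, t=False): φ=True but ψ=False.

No, they are not logically equivalent.


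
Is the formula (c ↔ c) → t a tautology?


Build the truth table over {c, t}:
c | t | φ
---------
F | F | F
T | F | F
F | T | T
T | T | T
Counterexample at row 1: with c=F, t=F, the formula is F.

No, it is not a tautology.


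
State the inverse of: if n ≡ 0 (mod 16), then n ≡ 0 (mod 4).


The inverse of (P → Q) is (¬P → ¬Q). It is equivalent to the converse, not to the original.
Here P = 'n ≡ 0 (mod 16)' and Q = 'n ≡ 0 (mod 4)'.

If not (n ≡ 0 (mod 16)), then not (n ≡ 0 (mod 4)).


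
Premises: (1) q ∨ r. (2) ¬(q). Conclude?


Disjunctive syllogism: from (P ∨ Q) and ¬P, infer Q.
One disjunct, 'q', is ruled out; the other must hold.

r


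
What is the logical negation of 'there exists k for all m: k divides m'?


Negation flips each quantifier (∀↔∃) and negates the inner predicate.
¬(there exists k for all m: φ) = for all k there exists m: ¬φ.

for all k there exists m: NOT(k divides m)


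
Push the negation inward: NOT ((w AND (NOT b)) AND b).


De Morgan: the negation of a conjunction is the disjunction of the negations.
Distribute NOT across AND, flipping it to OR, and negate each literal.

((NOT w) OR b) OR (NOT b)


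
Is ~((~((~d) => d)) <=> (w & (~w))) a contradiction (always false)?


Truth table over {d, w}:
d | w | φ
---------
False | False | True
True | False | False
False | True | True
True | True | False
Satisfying assignment at row 1: d=False, w=False gives True.

No, it is not a contradiction.


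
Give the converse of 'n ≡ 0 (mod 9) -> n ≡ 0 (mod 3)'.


The converse of (P → Q) is (Q → P). It is not in general equivalent to the original.
Here P = 'n ≡ 0 (mod 9)' and Q = 'n ≡ 0 (mod 3)'.

If n ≡ 0 (mod 3), then n ≡ 0 (mod 9).


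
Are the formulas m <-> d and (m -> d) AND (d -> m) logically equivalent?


Compare truth tables:
d | m | φ | ψ
-------------
F | F | T | T
T | F | F | F
F | T | F | F
T | T | T | T
The columns φ and ψ agree on every row.

Yes, they are logically equivalent.


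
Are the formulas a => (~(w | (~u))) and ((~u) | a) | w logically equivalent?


Compare truth tables:
a | u | w | φ | ψ
-----------------
False | False | False | True | True
True | False | False | False | True
False | True | False | True | False
True | True | False | True | True
False | False | True | True | True
True | False | True | False | True
False | True | True | True | True
True | True | True | False | True
They differ at row 2 (a=True, u=False, w=False): φ=False but ψ=True.

No, they are not logically equivalent.


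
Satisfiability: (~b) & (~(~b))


Check all 2 assignments over {b}:
b | φ
-----
False | False
True | False
No assignment makes the formula true.

Unsatisfiable.


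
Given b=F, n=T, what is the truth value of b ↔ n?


Biconditional is true when both operands have the same truth value.
Substitute: b=F, n=T.
F ↔ T evaluates to F.

F


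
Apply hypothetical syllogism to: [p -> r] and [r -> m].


Hypothetical syllogism: from (P → Q) and (Q → R), infer (P → R).
Chain the two implications through the shared middle term 'r'.

p -> m


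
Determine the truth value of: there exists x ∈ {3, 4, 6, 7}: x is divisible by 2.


Evaluate the predicate on each element: 3:F, 4:T, 6:T, 7:F.
Witness x = 4 satisfies the predicate.

T


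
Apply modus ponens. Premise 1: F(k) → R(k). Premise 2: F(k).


Modus ponens: from (P → Q) and P, infer Q.
P = 'F(k)' is asserted, and P → Q holds, so Q follows.

R(k).


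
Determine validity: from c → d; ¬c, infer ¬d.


This is denying the antecedent (fallacy). There exist truth assignments where the premises are all true but the conclusion is false.

Invalid.


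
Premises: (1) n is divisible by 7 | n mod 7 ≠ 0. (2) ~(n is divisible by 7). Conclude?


Disjunctive syllogism: from (P ∨ Q) and ¬P, infer Q.
One disjunct, 'n is divisible by 7', is ruled out; the other must hold.

n mod 7 ≠ 0


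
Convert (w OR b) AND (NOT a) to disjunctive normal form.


Step 1: Distribute ∧ over ∨: (w ∨ b) ∧ (¬a) = (w ∧ (¬a)) ∨ (b ∧ (¬a)).

(w AND (NOT a)) OR (b AND (NOT a))


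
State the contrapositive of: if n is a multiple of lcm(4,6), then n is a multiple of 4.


The contrapositive of (P → Q) is (¬Q → ¬P); it is logically equivalent to the original.
Here P = 'n is a multiple of lcm(4,6)' and Q = 'n is a multiple of 4'.

If not (n is a multiple of 4), then not (n is a multiple of lcm(4,6)).


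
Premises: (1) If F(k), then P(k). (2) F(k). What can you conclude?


Modus ponens: from (P → Q) and P, infer Q.
P = 'F(k)' is asserted, and P → Q holds, so Q follows.

P(k).


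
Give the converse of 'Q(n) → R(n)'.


The converse of (P → Q) is (Q → P). It is not in general equivalent to the original.
Here P = 'Q(n)' and Q = 'R(n)'.

If R(n), then Q(n).


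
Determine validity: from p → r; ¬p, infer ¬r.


This is denying the antecedent (fallacy). There exist truth assignments where the premises are all true but the conclusion is false.

Invalid.


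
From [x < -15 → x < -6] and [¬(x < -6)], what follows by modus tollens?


Modus tollens: from (P → Q) and ¬Q, infer ¬P.
Q = 'x < -6' is denied; since P → Q, P must also fail.

Not (x < -15).


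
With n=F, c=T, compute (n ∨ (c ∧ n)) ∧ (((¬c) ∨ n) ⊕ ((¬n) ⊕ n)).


Substitute n=F, c=T:
c ∧ n = T ∧ F = F
n ∨ (c ∧ n) = F ∨ F = F
¬c = F
(¬c) ∨ n = F ∨ F = F
¬n = T
(¬n) ⊕ n = T ⊕ F = T
((¬c) ∨ n) ⊕ ((¬n) ⊕ n) = F ⊕ T = T
(n ∨ (c ∧ n)) ∧ (((¬c) ∨ n) ⊕ ((¬n) ⊕ n)) = F ∧ T = F

F


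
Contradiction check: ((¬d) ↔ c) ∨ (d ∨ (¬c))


Truth table over {c, d}:
c | d | φ
---------
F | F | T
T | F | T
F | T | T
T | T | T
Satisfying assignment at row 1: c=F, d=F gives T.

No, it is not a contradiction.


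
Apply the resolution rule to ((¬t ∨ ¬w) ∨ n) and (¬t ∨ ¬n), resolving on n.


The clauses contain complementary literals n and ¬n.
Resolution eliminates this pair and disjoins the remaining literals (merging duplicates).

(¬w ∨ ¬t)


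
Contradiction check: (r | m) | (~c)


Truth table over {c, m, r}:
c | m | r | φ
-------------
False | False | False | True
True | False | False | False
False | True | False | True
True | True | False | True
False | False | True | True
True | False | True | True
False | True | True | True
True | True | True | True
Satisfying assignment at row 1: c=False, m=False, r=False gives True.

No, it is not a contradiction.


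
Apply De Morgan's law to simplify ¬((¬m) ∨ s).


De Morgan: the negation of a disjunction is the conjunction of the negations.
Distribute ¬ across ∨, flipping it to ∧, and negate each literal.

m ∧ (¬s)


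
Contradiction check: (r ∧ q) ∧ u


Truth table over {q, r, u}:
q | r | u | φ
-------------
F | F | F | F
T | F | F | F
F | T | F | F
T | T | F | F
F | F | T | F
T | F | T | F
F | T | T | F
T | T | T | T
Satisfying assignment at row 8: q=T, r=T, u=T gives T.

No, it is not a contradiction.


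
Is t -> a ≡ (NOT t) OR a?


Compare truth tables:
a | t | φ | ψ
-------------
F | F | T | T
T | F | T | T
F | T | F | F
T | T | T | T
The columns φ and ψ agree on every row.

Yes, they are logically equivalent.


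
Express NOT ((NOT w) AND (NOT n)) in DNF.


Step 1: Apply De Morgan: ¬((¬w) ∧ (¬n)) = ¬(¬w) ∨ ¬(¬n).
Step 2: Eliminate any double negations (¬¬X = X).

w OR n


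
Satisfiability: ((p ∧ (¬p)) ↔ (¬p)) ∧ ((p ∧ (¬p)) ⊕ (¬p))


Check all 2 assignments over {p}:
p | φ
-----
F | F
T | F
No assignment makes the formula true.

Unsatisfiable.


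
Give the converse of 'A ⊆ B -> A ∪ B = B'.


The converse of (P → Q) is (Q → P). It is not in general equivalent to the original.
Here P = 'A ⊆ B' and Q = 'A ∪ B = B'.

If A ∪ B = B, then A ⊆ B.


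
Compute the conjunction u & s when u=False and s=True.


Conjunction is true only when both operands are true.
Substitute: u=False, s=True.
False & True evaluates to False.

False


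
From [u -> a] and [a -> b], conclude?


Hypothetical syllogism: from (P → Q) and (Q → R), infer (P → R).
Chain the two implications through the shared middle term 'a'.

u -> b


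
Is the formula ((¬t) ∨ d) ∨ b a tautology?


Build the truth table over {b, d, t}:
b | d | t | φ
-------------
F | F | F | T
T | F | F | T
F | T | F | T
T | T | F | T
F | F | T | F
T | F | T | T
F | T | T | T
T | T | T | T
Counterexample at row 5: with b=F, d=F, t=T, the formula is F.

No, it is not a tautology.


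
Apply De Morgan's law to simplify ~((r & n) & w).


De Morgan: the negation of a conjunction is the disjunction of the negations.
Distribute ~ across &, flipping it to |, and negate each literal.

((~r) | (~n)) | (~w)


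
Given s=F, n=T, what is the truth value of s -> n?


Implication is false only when antecedent is true and consequent is false.
Substitute: s=F, n=T.
F -> T evaluates to T.

T


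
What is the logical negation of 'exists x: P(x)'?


¬(forall x: φ) = exists x: ¬φ, and ¬(exists x: φ) = forall x: ¬φ.
Apply to the existential statement.

forall x: ~(P(x))


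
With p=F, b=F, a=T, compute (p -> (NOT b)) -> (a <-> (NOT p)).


Substitute p=F, b=F, a=T:
NOT b = T
p -> (NOT b) = F -> T = T
NOT p = T
a <-> (NOT p) = T <-> T = T
(p -> (NOT b)) -> (a <-> (NOT p)) = T -> T = T

T


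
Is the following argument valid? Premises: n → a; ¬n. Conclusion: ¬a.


This is denying the antecedent (fallacy). There exist truth assignments where the premises are all true but the conclusion is false.

Invalid.


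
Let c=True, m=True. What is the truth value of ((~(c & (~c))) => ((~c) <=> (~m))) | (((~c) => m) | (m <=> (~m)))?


Substitute c=True, m=True:
… (earlier sub-steps elided)
~c = False
~m = False
(~c) <=> (~m) = False <=> False = True
(~(c & (~c))) => ((~c) <=> (~m)) = True => True = True
~c = False
(~c) => m = False => True = True
~m = False
m <=> (~m) = True <=> False = False
((~c) => m) | (m <=> (~m)) = True | False = True
((~(c & (~c))) => ((~c) <=> (~m))) | (((~c) => m) | (m <=> (~m))) = True | True = True

True


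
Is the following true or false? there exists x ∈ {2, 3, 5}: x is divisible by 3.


Evaluate the predicate on each element: 2:F, 3:T, 5:F.
Witness x = 3 satisfies the predicate.

T


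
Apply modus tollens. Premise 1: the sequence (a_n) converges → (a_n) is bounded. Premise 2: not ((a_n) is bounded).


Modus tollens: from (P → Q) and ¬Q, infer ¬P.
Q = '(a_n) is bounded' is denied; since P → Q, P must also fail.

Not (the sequence (a_n) converges).


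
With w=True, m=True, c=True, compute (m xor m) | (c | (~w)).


Substitute w=True, m=True, c=True:
m xor m = True xor True = False
~w = False
c | (~w) = True | False = True
(m xor m) | (c | (~w)) = False | True = True

True


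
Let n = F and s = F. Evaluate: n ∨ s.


Disjunction is false only when both operands are false.
Substitute: n=F, s=F.
F ∨ F evaluates to F.

F


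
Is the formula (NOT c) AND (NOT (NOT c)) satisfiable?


Check all 2 assignments over {c}:
c | φ
-----
F | F
T | F
No assignment makes the formula true.

Unsatisfiable.


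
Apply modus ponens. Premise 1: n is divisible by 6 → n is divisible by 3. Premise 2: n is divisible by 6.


Modus ponens: from (P → Q) and P, infer Q.
P = 'n is divisible by 6' is asserted, and P → Q holds, so Q follows.

n is divisible by 3.
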